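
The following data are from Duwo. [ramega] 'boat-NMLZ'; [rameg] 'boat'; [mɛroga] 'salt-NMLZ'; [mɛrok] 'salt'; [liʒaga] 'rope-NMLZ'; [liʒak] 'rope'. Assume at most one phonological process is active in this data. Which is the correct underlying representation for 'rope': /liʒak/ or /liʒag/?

/liʒak/

The stem for 'rope' ends in [g] in [liʒaga] but [k] in [liʒak].
If /g/ were underlying and a rule turned it into [k] in isolation, 'boat' would also alternate; but it has [g] in both [ramega] and [rameg].
The underlying segment must be /k/; voiceless stops become voiced between vowels, yielding [g] there.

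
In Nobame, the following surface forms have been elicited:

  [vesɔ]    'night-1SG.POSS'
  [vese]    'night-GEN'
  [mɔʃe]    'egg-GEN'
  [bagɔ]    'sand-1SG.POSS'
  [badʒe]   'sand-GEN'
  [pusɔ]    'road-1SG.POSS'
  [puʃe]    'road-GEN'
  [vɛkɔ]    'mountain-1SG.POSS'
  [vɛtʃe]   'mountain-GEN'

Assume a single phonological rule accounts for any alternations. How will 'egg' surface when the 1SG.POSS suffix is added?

The stem for 'road' ends in [s] in [pusɔ] but [ʃ] in [puʃe].
The stem 'night' ([vesɔ], [vese]) shows [s] unchanged in both environments, so [s] cannot be basic with [ʃ] derived before the GEN suffix.
The underlying segment must be /ʃ/; palato-alveolar /tʃ/, /dʒ/ and /ʃ/ become [k], [g] and [s] when no front vowel follows, yielding [s] there.
From [mɔʃe] the stem 'egg' is /mɔʃ/; when no front vowel follows this yields [mɔsɔ].

[mɔsɔ]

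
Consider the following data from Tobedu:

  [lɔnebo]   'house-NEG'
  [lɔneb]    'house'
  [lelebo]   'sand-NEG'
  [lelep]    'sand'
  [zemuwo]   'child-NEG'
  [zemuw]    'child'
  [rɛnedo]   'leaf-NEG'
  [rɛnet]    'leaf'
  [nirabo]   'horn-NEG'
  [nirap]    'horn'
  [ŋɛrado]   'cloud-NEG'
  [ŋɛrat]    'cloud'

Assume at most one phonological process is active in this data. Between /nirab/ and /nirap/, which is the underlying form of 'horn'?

/nirap/

'horn' shows [b] ~ [p] at the end of the stem ([nirabo] vs [nirap]).
The stem 'house' ([lɔnebo], [lɔneb]) shows [b] unchanged in both environments, so [b] cannot be basic with [p] derived in isolation.
Therefore /p/ is basic and [b] is derived by intervocalic voicing (voiceless stops become voiced between vowels).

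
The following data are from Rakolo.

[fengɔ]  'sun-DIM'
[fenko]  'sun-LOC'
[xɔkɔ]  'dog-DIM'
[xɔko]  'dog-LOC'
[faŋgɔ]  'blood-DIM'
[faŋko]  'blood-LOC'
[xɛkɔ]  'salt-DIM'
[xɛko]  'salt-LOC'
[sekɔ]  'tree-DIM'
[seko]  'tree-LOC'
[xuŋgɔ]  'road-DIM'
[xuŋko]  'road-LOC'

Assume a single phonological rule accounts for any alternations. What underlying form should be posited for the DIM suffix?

/-gɔ/

The DIM morpheme has two allomorphs, [-gɔ] and [-kɔ].
The LOC suffix, which begins with [k], is invariant after every stem; so [k] is not altered by any rule here.
The DIM suffix is therefore /-gɔ/ underlyingly, with post-vocalic devoicing: voiced stops become voiceless after a vowel.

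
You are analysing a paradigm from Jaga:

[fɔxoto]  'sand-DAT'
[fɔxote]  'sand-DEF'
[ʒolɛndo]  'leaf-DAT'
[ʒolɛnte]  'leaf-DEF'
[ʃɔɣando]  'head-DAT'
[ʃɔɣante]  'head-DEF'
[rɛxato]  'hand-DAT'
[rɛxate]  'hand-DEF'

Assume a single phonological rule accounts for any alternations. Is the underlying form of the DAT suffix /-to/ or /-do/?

/-do/

The DAT morpheme has two allomorphs, [-do] and [-to].
By contrast the DEF suffix keeps its initial [t] throughout — that segment must be underlying.
The DAT suffix is therefore /-do/ underlyingly, with post-vocalic devoicing: voiced stops become voiceless after a vowel.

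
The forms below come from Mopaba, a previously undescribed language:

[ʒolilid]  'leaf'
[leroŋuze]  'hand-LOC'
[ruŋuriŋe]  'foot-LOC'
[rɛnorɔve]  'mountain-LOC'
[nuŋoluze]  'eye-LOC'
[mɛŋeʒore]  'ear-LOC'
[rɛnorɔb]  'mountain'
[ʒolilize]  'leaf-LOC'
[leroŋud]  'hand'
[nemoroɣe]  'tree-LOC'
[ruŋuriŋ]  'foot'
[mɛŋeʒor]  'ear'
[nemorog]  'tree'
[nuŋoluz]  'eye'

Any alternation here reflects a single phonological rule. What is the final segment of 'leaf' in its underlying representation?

The root 'leaf' surfaces as [ʒolilize] and [ʒolilid], with a stem-final [z] ~ [d] alternation.
If /z/ were underlying and a rule turned it into [d] in isolation, 'eye' would also alternate; but it has [z] in both [nuŋoluze] and [nuŋoluz].
The alternation reflects intervocalic spirantization: voiced stops become fricatives between vowels. /d/ is underlying.

/d/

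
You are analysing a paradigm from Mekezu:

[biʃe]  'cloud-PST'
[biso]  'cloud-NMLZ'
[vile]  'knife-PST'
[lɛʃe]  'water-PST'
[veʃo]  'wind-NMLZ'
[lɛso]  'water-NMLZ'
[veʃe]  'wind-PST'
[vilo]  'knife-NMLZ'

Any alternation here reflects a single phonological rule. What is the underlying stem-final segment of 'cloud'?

/s/

'cloud' shows [ʃ] ~ [s] at the end of the stem ([biʃe] vs [biso]).
The stem 'wind' ([veʃe], [veʃo]) shows [ʃ] unchanged in both environments, so [ʃ] cannot be basic with [s] derived before the NMLZ suffix.
The underlying segment must be /s/; /s/ becomes palato-alveolar [ʃ] before a front vowel, yielding [ʃ] there.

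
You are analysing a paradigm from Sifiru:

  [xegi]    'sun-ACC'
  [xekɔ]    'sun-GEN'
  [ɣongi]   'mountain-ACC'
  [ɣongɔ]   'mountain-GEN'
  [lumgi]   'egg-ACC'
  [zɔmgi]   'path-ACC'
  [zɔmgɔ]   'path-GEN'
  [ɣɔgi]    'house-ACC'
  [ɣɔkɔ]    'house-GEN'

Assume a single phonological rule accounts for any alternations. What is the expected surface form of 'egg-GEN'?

The GEN suffix surfaces as [-gɔ] and [-kɔ], depending on the final segment of the stem.
The ACC suffix, which begins with [g], is invariant after every stem; so [g] is not altered by any rule here.
The GEN suffix is therefore /-kɔ/ underlyingly, with post-nasal voicing: voiceless stops become voiced after a nasal.
After 'egg', which ends in a nasal, the suffix surfaces as [-gɔ], giving [lumgɔ].

[lumgɔ]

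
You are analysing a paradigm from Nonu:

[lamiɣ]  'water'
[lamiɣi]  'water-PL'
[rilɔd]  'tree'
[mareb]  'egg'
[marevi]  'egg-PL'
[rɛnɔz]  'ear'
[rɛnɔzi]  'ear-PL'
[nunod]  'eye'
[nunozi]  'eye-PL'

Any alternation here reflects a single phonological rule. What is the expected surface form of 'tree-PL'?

[rilɔzi]

The stem for 'eye' ends in [d] in [nunod] but [z] in [nunozi].
But 'ear' keeps [z] in both environments ([rɛnɔz], [rɛnɔzi]), so there is no rule changing /z/ to [d] in isolation.
So /d/ is underlying, and a rule of intervocalic spirantization — voiced stops become fricatives between vowels — gives [z].
The one attested form of 'tree', [rilɔd], shows underlying /rilɔd/. Applying the same rule between vowels gives [rilɔzi].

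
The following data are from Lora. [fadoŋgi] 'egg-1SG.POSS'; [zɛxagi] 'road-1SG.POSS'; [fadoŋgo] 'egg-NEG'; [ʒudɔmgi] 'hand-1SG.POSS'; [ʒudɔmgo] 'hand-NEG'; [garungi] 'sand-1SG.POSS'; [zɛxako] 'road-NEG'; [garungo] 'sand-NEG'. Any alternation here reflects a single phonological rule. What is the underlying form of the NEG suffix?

/-ko/

The NEG suffix surfaces as [-go] and [-ko], depending on the final segment of the stem.
The 1SG.POSS suffix, which begins with [g], is invariant after every stem; so [g] is not altered by any rule here.
So the underlying form is /-ko/, and voiceless stops become voiced after a nasal.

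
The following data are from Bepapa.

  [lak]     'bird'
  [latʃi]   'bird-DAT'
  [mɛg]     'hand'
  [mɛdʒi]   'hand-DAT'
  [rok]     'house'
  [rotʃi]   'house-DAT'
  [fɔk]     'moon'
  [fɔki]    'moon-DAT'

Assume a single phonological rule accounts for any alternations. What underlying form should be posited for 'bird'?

In [lak] and [latʃi] the final segment of 'bird' alternates: [k] ~ [tʃ].
Compare 'moon', with invariant [k] in [fɔk] and [fɔki]: an analysis with underlying /k/ and a rule producing [tʃ] before the DAT suffix would wrongly predict alternation here too.
The underlying segment must be /tʃ/; palato-alveolar /tʃ/ and /dʒ/ become [k] and [g] when no front vowel follows, yielding [k] there.

/latʃ/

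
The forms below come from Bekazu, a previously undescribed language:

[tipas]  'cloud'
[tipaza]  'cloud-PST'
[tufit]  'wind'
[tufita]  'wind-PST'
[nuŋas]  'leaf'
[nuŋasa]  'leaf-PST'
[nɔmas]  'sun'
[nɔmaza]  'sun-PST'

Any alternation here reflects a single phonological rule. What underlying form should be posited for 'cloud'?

The root 'cloud' surfaces as [tipas] and [tipaza], with a stem-final [s] ~ [z] alternation.
But 'leaf' keeps [s] in both environments ([nuŋas], [nuŋasa]), so there is no rule changing /s/ to [z] before the PST suffix.
Therefore /z/ is basic and [s] is derived by word-final obstruent devoicing (voiced obstruents become voiceless word-finally).
So 'cloud' = /tipaz/.

/tipaz/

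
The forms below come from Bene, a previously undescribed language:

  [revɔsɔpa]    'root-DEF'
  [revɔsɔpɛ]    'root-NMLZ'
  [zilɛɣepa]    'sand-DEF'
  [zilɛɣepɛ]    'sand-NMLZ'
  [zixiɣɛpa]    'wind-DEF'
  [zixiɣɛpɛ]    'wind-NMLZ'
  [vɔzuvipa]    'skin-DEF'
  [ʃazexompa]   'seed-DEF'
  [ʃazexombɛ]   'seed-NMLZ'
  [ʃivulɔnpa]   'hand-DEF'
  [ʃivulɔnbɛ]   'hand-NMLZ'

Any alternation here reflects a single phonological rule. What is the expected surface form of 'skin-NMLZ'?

The NMLZ morpheme has two allomorphs, [-bɛ] and [-pɛ].
By contrast the DEF suffix keeps its initial [p] throughout — that segment must be underlying.
The NMLZ suffix is therefore /-bɛ/ underlyingly, with post-vocalic devoicing: voiced stops become voiceless after a vowel.
After 'skin', which ends in a vowel, the suffix surfaces as [-pɛ], giving [vɔzuvipɛ].

[vɔzuvipɛ]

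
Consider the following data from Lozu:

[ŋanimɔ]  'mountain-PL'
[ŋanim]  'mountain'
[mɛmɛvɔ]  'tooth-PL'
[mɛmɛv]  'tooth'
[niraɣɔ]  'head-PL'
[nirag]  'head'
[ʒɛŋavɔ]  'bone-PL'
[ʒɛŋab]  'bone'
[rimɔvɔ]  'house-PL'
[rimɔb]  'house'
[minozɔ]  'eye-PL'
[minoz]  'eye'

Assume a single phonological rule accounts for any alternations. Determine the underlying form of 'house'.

The root 'house' surfaces as [rimɔvɔ] and [rimɔb], with a stem-final [v] ~ [b] alternation.
The stem 'tooth' ([mɛmɛvɔ], [mɛmɛv]) shows [v] unchanged in both environments, so [v] cannot be basic with [b] derived in isolation.
Therefore /b/ is basic and [v] is derived by intervocalic spirantization (voiced stops become fricatives between vowels).

/rimɔb/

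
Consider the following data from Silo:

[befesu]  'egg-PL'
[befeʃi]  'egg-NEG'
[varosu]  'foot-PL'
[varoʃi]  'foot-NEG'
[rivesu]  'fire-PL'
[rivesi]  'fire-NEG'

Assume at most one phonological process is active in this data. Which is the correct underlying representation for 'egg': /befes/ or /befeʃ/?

In [befesu] and [befeʃi] the final segment of 'egg' alternates: [s] ~ [ʃ].
If /s/ were underlying and a rule turned it into [ʃ] before the NEG suffix, 'fire' would also alternate; but it has [s] in both [rivesu] and [rivesi].
So /ʃ/ is underlying, and a rule of depalatalization — palato-alveolar /ʃ/ becomes [s] when no front vowel follows — gives [s].

/befeʃ/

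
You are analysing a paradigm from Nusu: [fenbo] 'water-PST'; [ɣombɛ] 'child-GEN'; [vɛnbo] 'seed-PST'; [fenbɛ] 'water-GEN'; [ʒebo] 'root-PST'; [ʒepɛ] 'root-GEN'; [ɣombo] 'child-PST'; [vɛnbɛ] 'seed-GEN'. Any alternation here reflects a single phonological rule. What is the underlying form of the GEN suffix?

The GEN morpheme has two allomorphs, [-bɛ] and [-pɛ].
The PST suffix, which begins with [b], is invariant after every stem; so [b] is not altered by any rule here.
The GEN suffix is therefore /-pɛ/ underlyingly, with post-nasal voicing: voiceless stops become voiced after a nasal.

/-pɛ/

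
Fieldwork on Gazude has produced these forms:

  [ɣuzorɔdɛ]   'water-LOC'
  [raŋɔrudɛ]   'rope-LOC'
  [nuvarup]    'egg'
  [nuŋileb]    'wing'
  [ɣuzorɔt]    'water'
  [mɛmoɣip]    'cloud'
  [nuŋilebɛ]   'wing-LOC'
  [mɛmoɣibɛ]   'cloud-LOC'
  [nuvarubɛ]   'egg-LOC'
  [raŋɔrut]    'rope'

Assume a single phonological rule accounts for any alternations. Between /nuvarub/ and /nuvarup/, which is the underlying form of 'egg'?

The root 'egg' surfaces as [nuvarup] and [nuvarubɛ], with a stem-final [p] ~ [b] alternation.
Compare 'wing', with invariant [b] in [nuŋileb] and [nuŋilebɛ]: an analysis with underlying /b/ and a rule producing [p] in isolation would wrongly predict alternation here too.
Therefore /p/ is basic and [b] is derived by intervocalic voicing (voiceless stops become voiced between vowels).

/nuvarup/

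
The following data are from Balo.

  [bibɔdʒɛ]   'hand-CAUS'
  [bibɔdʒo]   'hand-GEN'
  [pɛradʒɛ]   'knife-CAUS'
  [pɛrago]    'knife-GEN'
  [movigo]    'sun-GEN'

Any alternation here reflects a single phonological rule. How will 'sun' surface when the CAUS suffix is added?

In [pɛradʒɛ] and [pɛrago] the final segment of 'knife' alternates: [dʒ] ~ [g].
If /dʒ/ were underlying and a rule turned it into [g] before the GEN suffix, 'hand' would also alternate; but it has [dʒ] in both [bibɔdʒɛ] and [bibɔdʒo].
The alternation reflects palatalization before a front vowel: /g/ becomes palato-alveolar [dʒ] before a front vowel. /g/ is underlying.
The one attested form of 'sun', [movigo], shows underlying /movig/. Applying the same rule before a front vowel gives [movidʒɛ].

[movidʒɛ]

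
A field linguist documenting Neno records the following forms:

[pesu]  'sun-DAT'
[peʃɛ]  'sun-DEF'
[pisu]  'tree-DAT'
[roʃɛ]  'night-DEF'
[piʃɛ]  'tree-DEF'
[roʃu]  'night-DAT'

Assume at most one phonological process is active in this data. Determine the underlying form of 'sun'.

/pes/

The root 'sun' surfaces as [pesu] and [peʃɛ], with a stem-final [s] ~ [ʃ] alternation.
Compare 'night', with invariant [ʃ] in [roʃu] and [roʃɛ]: an analysis with underlying /ʃ/ and a rule producing [s] before the DAT suffix would wrongly predict alternation here too.
So /s/ is underlying, and a rule of palatalization before a front vowel — /s/ becomes palato-alveolar [ʃ] before a front vowel — gives [ʃ].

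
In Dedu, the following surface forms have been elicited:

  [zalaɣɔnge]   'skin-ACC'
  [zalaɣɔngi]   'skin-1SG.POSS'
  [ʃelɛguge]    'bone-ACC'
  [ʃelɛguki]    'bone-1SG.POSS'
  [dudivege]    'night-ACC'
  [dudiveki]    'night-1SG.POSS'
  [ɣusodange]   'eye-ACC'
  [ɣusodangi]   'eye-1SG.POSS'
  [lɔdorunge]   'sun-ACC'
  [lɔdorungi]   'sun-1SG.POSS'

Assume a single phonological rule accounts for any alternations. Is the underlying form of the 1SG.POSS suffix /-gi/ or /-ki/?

The 1SG.POSS suffix surfaces as [-gi] and [-ki], depending on the final segment of the stem.
By contrast the ACC suffix keeps its initial [g] throughout — that segment must be underlying.
The 1SG.POSS suffix is therefore /-ki/ underlyingly, with post-nasal voicing: voiceless stops become voiced after a nasal.

/-ki/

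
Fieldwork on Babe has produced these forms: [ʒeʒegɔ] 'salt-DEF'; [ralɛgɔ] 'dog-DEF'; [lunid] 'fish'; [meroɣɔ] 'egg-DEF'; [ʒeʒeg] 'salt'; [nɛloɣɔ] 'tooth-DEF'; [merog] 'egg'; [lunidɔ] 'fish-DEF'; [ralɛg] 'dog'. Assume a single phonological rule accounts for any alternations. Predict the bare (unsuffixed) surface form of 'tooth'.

[nɛlog]

The root 'egg' surfaces as [meroɣɔ] and [merog], with a stem-final [ɣ] ~ [g] alternation.
But 'dog' keeps [g] in both environments ([ralɛgɔ], [ralɛg]), so there is no rule changing /g/ to [ɣ] before the DEF suffix.
The underlying segment must be /ɣ/; voiced fricatives become stops word-finally, yielding [g] there.
From [nɛloɣɔ] the stem 'tooth' is /nɛloɣ/; word-finally this yields [nɛlog].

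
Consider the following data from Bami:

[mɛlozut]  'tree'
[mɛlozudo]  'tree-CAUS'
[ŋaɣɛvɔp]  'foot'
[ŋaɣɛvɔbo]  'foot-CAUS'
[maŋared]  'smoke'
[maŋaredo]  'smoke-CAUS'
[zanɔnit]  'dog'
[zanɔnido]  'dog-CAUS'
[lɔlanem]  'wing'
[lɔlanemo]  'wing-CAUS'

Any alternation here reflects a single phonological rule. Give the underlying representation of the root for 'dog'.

The root 'dog' surfaces as [zanɔnit] and [zanɔnido], with a stem-final [t] ~ [d] alternation.
Compare 'smoke', with invariant [d] in [maŋared] and [maŋaredo]: an analysis with underlying /d/ and a rule producing [t] in isolation would wrongly predict alternation here too.
So /t/ is underlying, and a rule of intervocalic voicing — voiceless stops become voiced between vowels — gives [d].

/zanɔnit/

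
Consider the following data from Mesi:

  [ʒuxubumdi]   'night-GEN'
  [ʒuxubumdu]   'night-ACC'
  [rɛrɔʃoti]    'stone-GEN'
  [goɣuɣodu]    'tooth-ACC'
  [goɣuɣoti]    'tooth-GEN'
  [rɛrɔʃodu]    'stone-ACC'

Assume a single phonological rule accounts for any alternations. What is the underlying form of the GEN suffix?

The GEN suffix surfaces as [-di] and [-ti], depending on the final segment of the stem.
By contrast the ACC suffix keeps its initial [d] throughout — that segment must be underlying.
The GEN suffix is therefore /-ti/ underlyingly, with post-nasal voicing: voiceless stops become voiced after a nasal.

/-ti/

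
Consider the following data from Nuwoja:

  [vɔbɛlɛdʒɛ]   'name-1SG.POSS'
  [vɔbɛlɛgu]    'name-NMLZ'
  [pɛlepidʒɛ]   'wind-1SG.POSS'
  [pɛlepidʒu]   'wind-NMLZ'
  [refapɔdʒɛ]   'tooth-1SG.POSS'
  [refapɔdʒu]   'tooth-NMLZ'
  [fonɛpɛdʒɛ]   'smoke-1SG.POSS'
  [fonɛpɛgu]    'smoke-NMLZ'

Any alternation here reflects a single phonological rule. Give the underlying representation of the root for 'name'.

'name' shows [dʒ] ~ [g] at the end of the stem ([vɔbɛlɛdʒɛ] vs [vɔbɛlɛgu]).
Compare 'wind', with invariant [dʒ] in [pɛlepidʒɛ] and [pɛlepidʒu]: an analysis with underlying /dʒ/ and a rule producing [g] before the NMLZ suffix would wrongly predict alternation here too.
So /g/ is underlying, and a rule of palatalization before a front vowel — /g/ becomes palato-alveolar [dʒ] before a front vowel — gives [dʒ].
So 'name' = /vɔbɛlɛg/.

/vɔbɛlɛg/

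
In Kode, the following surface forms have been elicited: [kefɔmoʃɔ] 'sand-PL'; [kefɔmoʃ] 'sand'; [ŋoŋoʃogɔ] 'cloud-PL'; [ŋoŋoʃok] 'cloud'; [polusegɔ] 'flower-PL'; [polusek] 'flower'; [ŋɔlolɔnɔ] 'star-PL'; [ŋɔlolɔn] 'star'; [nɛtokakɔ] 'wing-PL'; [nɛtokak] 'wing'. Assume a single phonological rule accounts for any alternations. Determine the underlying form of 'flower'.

/poluseg/

The root 'flower' surfaces as [polusegɔ] and [polusek], with a stem-final [g] ~ [k] alternation.
If /k/ were underlying and a rule turned it into [g] before the PL suffix, 'wing' would also alternate; but it has [k] in both [nɛtokakɔ] and [nɛtokak].
Therefore /g/ is basic and [k] is derived by word-final obstruent devoicing (voiced obstruents become voiceless word-finally).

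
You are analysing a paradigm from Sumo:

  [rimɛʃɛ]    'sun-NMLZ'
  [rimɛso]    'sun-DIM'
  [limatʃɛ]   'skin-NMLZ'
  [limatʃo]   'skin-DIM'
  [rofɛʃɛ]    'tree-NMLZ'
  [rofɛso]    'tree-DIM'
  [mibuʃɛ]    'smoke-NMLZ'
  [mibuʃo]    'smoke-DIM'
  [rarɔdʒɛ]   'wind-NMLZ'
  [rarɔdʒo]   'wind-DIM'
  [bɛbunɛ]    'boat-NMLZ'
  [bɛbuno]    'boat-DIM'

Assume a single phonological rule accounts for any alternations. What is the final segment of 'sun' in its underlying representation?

The root 'sun' surfaces as [rimɛʃɛ] and [rimɛso], with a stem-final [ʃ] ~ [s] alternation.
The stem 'smoke' ([mibuʃɛ], [mibuʃo]) shows [ʃ] unchanged in both environments, so [ʃ] cannot be basic with [s] derived before the DIM suffix.
Therefore /s/ is basic and [ʃ] is derived by palatalization before a front vowel (/s/ becomes palato-alveolar [ʃ] before a front vowel).

/s/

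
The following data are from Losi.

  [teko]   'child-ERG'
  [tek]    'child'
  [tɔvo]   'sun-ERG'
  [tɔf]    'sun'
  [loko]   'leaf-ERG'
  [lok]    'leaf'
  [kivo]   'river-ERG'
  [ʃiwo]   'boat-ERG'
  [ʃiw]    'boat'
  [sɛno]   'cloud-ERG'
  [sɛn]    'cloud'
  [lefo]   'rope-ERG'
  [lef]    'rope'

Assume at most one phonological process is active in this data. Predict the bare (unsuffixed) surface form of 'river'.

[kif]

The root 'sun' surfaces as [tɔvo] and [tɔf], with a stem-final [v] ~ [f] alternation.
The stem 'rope' ([lefo], [lef]) shows [f] unchanged in both environments, so [f] cannot be basic with [v] derived before the ERG suffix.
Therefore /v/ is basic and [f] is derived by word-final obstruent devoicing (voiced obstruents become voiceless word-finally).
From [kivo] the stem 'river' is /kiv/; word-finally this yields [kif].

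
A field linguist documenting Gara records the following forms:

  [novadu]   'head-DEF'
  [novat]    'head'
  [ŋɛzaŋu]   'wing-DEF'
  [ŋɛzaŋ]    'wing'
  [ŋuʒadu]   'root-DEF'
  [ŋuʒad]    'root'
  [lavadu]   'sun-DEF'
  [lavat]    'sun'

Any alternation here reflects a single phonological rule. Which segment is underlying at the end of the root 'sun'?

/t/

The stem for 'sun' ends in [d] in [lavadu] but [t] in [lavat].
The stem 'root' ([ŋuʒadu], [ŋuʒad]) shows [d] unchanged in both environments, so [d] cannot be basic with [t] derived in isolation.
Therefore /t/ is basic and [d] is derived by intervocalic voicing (voiceless stops become voiced between vowels).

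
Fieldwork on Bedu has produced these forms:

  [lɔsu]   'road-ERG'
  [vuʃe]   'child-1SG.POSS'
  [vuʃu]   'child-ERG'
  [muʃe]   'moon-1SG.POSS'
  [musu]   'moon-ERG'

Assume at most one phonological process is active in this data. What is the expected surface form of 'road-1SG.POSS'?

The root 'moon' surfaces as [muʃe] and [musu], with a stem-final [ʃ] ~ [s] alternation.
The stem 'child' ([vuʃe], [vuʃu]) shows [ʃ] unchanged in both environments, so [ʃ] cannot be basic with [s] derived before the ERG suffix.
Therefore /s/ is basic and [ʃ] is derived by palatalization before a front vowel (/s/ becomes palato-alveolar [ʃ] before a front vowel).
The one attested form of 'road', [lɔsu], shows underlying /lɔs/. Applying the same rule before a front vowel gives [lɔʃe].

[lɔʃe]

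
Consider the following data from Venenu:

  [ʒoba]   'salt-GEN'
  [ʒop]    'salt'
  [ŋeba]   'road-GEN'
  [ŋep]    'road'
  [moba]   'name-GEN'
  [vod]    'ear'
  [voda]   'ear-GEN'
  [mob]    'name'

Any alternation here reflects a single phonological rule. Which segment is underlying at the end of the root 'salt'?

/p/

The stem for 'salt' ends in [b] in [ʒoba] but [p] in [ʒop].
The stem 'name' ([moba], [mob]) shows [b] unchanged in both environments, so [b] cannot be basic with [p] derived in isolation.
So /p/ is underlying, and a rule of intervocalic voicing — voiceless stops become voiced between vowels — gives [b].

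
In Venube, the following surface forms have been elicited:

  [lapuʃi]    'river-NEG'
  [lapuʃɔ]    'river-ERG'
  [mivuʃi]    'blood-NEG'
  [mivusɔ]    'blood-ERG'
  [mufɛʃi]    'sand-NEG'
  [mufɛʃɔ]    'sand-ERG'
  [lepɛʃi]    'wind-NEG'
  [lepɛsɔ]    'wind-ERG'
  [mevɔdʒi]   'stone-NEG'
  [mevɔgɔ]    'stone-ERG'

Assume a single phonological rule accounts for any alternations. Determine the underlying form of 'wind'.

/lepɛs/

The stem for 'wind' ends in [ʃ] in [lepɛʃi] but [s] in [lepɛsɔ].
The stem 'river' ([lapuʃi], [lapuʃɔ]) shows [ʃ] unchanged in both environments, so [ʃ] cannot be basic with [s] derived before the ERG suffix.
Therefore /s/ is basic and [ʃ] is derived by palatalization before a front vowel (/g/ and /s/ become palato-alveolar [dʒ] and [ʃ] before a front vowel).
So 'wind' = /lepɛs/.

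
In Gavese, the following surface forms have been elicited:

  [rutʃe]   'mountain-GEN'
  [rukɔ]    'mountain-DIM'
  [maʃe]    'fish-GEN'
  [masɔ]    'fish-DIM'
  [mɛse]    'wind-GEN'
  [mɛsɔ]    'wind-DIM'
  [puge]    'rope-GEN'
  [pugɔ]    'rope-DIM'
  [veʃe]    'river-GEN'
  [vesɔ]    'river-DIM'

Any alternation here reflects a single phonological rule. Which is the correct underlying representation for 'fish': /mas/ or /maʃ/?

'fish' shows [ʃ] ~ [s] at the end of the stem ([maʃe] vs [masɔ]).
Compare 'wind', with invariant [s] in [mɛse] and [mɛsɔ]: an analysis with underlying /s/ and a rule producing [ʃ] before the GEN suffix would wrongly predict alternation here too.
So /ʃ/ is underlying, and a rule of depalatalization — palato-alveolar /tʃ/ and /ʃ/ become [k] and [s] when no front vowel follows — gives [s].

/maʃ/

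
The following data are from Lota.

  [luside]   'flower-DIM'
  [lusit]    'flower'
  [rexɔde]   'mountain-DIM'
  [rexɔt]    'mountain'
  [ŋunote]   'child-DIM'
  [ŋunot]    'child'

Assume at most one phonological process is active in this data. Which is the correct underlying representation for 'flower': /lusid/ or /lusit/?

In [luside] and [lusit] the final segment of 'flower' alternates: [d] ~ [t].
But 'child' keeps [t] in both environments ([ŋunote], [ŋunot]), so there is no rule changing /t/ to [d] before the DIM suffix.
So /d/ is underlying, and a rule of word-final obstruent devoicing — voiced obstruents become voiceless word-finally — gives [t].

/lusid/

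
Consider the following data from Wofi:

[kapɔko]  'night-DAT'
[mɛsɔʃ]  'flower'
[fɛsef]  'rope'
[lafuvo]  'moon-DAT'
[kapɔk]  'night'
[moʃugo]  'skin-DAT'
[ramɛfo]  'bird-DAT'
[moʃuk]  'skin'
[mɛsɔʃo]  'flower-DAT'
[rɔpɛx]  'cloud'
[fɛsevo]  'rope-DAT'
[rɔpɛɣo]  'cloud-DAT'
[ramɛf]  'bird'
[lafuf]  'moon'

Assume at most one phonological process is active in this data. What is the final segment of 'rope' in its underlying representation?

'rope' shows [f] ~ [v] at the end of the stem ([fɛsef] vs [fɛsevo]).
But 'bird' keeps [f] in both environments ([ramɛf], [ramɛfo]), so there is no rule changing /f/ to [v] before the DAT suffix.
So /v/ is underlying, and a rule of word-final obstruent devoicing — voiced obstruents become voiceless word-finally — gives [f].

/v/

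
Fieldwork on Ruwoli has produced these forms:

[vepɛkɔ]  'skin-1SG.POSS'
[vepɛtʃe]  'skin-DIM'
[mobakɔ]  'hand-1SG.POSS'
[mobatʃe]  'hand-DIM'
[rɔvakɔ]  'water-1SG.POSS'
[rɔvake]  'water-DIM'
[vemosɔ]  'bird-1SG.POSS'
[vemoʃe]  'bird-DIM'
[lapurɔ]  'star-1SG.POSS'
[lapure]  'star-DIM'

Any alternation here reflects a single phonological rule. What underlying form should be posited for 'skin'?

In [vepɛkɔ] and [vepɛtʃe] the final segment of 'skin' alternates: [k] ~ [tʃ].
But 'water' keeps [k] in both environments ([rɔvakɔ], [rɔvake]), so there is no rule changing /k/ to [tʃ] before the DIM suffix.
Therefore /tʃ/ is basic and [k] is derived by depalatalization (palato-alveolar /tʃ/ and /ʃ/ become [k] and [s] when no front vowel follows).

/vepɛtʃ/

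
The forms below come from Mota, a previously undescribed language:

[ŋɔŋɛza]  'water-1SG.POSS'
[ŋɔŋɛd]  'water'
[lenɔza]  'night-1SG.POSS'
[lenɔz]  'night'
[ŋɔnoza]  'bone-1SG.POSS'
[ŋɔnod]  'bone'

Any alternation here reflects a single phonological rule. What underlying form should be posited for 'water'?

/ŋɔŋɛd/

In [ŋɔŋɛza] and [ŋɔŋɛd] the final segment of 'water' alternates: [z] ~ [d].
Compare 'night', with invariant [z] in [lenɔza] and [lenɔz]: an analysis with underlying /z/ and a rule producing [d] in isolation would wrongly predict alternation here too.
Therefore /d/ is basic and [z] is derived by intervocalic spirantization (voiced stops become fricatives between vowels).
Hence 'water' is /ŋɔŋɛd/ underlyingly.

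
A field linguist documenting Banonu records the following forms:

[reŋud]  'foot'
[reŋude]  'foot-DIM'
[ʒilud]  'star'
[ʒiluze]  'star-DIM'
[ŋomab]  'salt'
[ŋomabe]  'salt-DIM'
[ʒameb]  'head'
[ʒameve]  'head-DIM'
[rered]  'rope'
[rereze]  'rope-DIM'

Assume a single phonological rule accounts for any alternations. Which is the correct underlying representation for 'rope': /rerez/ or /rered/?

The root 'rope' surfaces as [rered] and [rereze], with a stem-final [d] ~ [z] alternation.
The stem 'foot' ([reŋud], [reŋude]) shows [d] unchanged in both environments, so [d] cannot be basic with [z] derived before the DIM suffix.
The underlying segment must be /z/; voiced fricatives become stops word-finally, yielding [d] there.

/rerez/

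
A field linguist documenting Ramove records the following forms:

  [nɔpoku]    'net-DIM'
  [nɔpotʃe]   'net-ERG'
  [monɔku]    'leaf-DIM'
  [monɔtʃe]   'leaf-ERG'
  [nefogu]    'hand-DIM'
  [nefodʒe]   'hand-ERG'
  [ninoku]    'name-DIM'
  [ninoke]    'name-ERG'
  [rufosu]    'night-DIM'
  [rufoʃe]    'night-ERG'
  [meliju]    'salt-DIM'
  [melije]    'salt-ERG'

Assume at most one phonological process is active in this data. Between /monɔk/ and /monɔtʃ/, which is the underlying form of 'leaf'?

'leaf' shows [k] ~ [tʃ] at the end of the stem ([monɔku] vs [monɔtʃe]).
If /k/ were underlying and a rule turned it into [tʃ] before the ERG suffix, 'name' would also alternate; but it has [k] in both [ninoku] and [ninoke].
The underlying segment must be /tʃ/; palato-alveolar /tʃ/, /dʒ/ and /ʃ/ become [k], [g] and [s] when no front vowel follows, yielding [k] there.

/monɔtʃ/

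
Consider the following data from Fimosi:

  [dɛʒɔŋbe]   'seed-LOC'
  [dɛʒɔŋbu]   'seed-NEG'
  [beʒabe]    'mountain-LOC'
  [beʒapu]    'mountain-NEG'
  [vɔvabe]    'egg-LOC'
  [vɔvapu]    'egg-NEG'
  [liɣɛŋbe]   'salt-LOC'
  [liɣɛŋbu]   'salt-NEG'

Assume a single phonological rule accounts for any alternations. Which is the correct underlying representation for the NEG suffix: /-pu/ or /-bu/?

The NEG suffix surfaces as [-bu] and [-pu], depending on the final segment of the stem.
The LOC suffix, which begins with [b], is invariant after every stem; so [b] is not altered by any rule here.
So the underlying form is /-pu/, and voiceless stops become voiced after a nasal.

/-pu/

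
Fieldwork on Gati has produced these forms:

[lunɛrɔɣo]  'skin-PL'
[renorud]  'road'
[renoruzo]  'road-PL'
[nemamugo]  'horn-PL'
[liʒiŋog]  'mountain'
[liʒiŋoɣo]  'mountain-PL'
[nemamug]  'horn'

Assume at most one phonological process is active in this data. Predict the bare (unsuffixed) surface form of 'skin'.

[lunɛrɔg]

In [liʒiŋog] and [liʒiŋoɣo] the final segment of 'mountain' alternates: [g] ~ [ɣ].
But 'horn' keeps [g] in both environments ([nemamug], [nemamugo]), so there is no rule changing /g/ to [ɣ] before the PL suffix.
So /ɣ/ is underlying, and a rule of word-final hardening — voiced fricatives become stops word-finally — gives [g].
From [lunɛrɔɣo] the stem 'skin' is /lunɛrɔɣ/; word-finally this yields [lunɛrɔg].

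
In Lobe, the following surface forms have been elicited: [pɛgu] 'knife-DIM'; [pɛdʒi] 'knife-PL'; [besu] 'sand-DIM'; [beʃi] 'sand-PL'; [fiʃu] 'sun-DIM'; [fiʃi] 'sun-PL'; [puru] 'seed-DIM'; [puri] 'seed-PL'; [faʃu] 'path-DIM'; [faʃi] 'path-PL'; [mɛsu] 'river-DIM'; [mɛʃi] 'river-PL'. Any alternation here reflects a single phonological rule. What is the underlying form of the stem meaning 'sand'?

In [besu] and [beʃi] the final segment of 'sand' alternates: [s] ~ [ʃ].
Compare 'path', with invariant [ʃ] in [faʃu] and [faʃi]: an analysis with underlying /ʃ/ and a rule producing [s] before the DIM suffix would wrongly predict alternation here too.
Therefore /s/ is basic and [ʃ] is derived by palatalization before a front vowel (/g/ and /s/ become palato-alveolar [dʒ] and [ʃ] before a front vowel).
Hence 'sand' is /bes/ underlyingly.

/bes/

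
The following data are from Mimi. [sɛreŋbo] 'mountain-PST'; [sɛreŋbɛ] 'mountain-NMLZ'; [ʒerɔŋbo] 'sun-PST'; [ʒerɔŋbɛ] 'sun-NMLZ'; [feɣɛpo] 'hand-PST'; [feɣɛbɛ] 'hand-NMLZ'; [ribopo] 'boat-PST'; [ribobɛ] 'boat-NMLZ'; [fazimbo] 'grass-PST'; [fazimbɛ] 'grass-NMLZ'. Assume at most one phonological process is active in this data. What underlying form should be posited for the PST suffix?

The PST suffix surfaces as [-bo] and [-po], depending on the final segment of the stem.
By contrast the NMLZ suffix keeps its initial [b] throughout — that segment must be underlying.
The PST suffix is therefore /-po/ underlyingly, with post-nasal voicing: voiceless stops become voiced after a nasal.

/-po/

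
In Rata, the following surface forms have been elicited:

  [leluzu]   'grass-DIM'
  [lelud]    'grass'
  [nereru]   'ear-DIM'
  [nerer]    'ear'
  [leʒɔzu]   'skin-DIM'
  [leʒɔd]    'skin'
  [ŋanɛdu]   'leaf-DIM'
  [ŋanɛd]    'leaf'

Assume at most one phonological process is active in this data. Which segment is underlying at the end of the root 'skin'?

/z/

The root 'skin' surfaces as [leʒɔzu] and [leʒɔd], with a stem-final [z] ~ [d] alternation.
Compare 'leaf', with invariant [d] in [ŋanɛdu] and [ŋanɛd]: an analysis with underlying /d/ and a rule producing [z] before the DIM suffix would wrongly predict alternation here too.
Therefore /z/ is basic and [d] is derived by word-final hardening (voiced fricatives become stops word-finally).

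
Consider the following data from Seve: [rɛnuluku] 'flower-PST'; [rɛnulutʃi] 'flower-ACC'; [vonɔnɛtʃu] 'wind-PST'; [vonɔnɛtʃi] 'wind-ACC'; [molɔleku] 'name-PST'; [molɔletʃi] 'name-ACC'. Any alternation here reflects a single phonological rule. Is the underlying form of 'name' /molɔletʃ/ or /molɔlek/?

/molɔlek/

'name' shows [k] ~ [tʃ] at the end of the stem ([molɔleku] vs [molɔletʃi]).
Compare 'wind', with invariant [tʃ] in [vonɔnɛtʃu] and [vonɔnɛtʃi]: an analysis with underlying /tʃ/ and a rule producing [k] before the PST suffix would wrongly predict alternation here too.
The underlying segment must be /k/; /k/ becomes palato-alveolar [tʃ] before a front vowel, yielding [tʃ] there.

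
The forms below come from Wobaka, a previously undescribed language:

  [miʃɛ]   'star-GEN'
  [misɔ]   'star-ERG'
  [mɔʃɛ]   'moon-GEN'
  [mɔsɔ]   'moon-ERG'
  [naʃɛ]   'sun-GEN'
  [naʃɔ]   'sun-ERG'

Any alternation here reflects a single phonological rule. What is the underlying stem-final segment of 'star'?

In [miʃɛ] and [misɔ] the final segment of 'star' alternates: [ʃ] ~ [s].
Compare 'sun', with invariant [ʃ] in [naʃɛ] and [naʃɔ]: an analysis with underlying /ʃ/ and a rule producing [s] before the ERG suffix would wrongly predict alternation here too.
Therefore /s/ is basic and [ʃ] is derived by palatalization before a front vowel (/s/ becomes palato-alveolar [ʃ] before a front vowel).

/s/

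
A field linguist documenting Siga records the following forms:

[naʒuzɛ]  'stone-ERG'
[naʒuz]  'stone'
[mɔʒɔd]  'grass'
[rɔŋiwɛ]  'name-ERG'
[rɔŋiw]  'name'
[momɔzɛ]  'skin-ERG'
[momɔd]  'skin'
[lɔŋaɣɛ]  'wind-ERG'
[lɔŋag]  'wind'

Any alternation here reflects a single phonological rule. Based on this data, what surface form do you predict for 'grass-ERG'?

The root 'skin' surfaces as [momɔzɛ] and [momɔd], with a stem-final [z] ~ [d] alternation.
The stem 'stone' ([naʒuzɛ], [naʒuz]) shows [z] unchanged in both environments, so [z] cannot be basic with [d] derived in isolation.
The alternation reflects intervocalic spirantization: voiced stops become fricatives between vowels. /d/ is underlying.
The one attested form of 'grass', [mɔʒɔd], shows underlying /mɔʒɔd/. Applying the same rule between vowels gives [mɔʒɔzɛ].

[mɔʒɔzɛ]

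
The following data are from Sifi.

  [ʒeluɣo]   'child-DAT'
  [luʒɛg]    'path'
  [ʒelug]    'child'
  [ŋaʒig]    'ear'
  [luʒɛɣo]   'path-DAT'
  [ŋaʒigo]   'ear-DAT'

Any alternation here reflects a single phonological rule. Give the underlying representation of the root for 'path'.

/luʒɛɣ/

The root 'path' surfaces as [luʒɛg] and [luʒɛɣo], with a stem-final [g] ~ [ɣ] alternation.
But 'ear' keeps [g] in both environments ([ŋaʒig], [ŋaʒigo]), so there is no rule changing /g/ to [ɣ] before the DAT suffix.
The alternation reflects word-final hardening: voiced fricatives become stops word-finally. /ɣ/ is underlying.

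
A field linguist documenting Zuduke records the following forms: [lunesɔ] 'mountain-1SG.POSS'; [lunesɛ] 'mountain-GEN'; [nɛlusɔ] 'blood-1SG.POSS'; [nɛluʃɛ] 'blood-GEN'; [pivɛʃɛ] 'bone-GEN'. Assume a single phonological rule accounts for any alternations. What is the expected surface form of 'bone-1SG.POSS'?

[pivɛsɔ]

'blood' shows [s] ~ [ʃ] at the end of the stem ([nɛlusɔ] vs [nɛluʃɛ]).
But 'mountain' keeps [s] in both environments ([lunesɔ], [lunesɛ]), so there is no rule changing /s/ to [ʃ] before the GEN suffix.
Therefore /ʃ/ is basic and [s] is derived by depalatalization (palato-alveolar /ʃ/ becomes [s] when no front vowel follows).
From [pivɛʃɛ] the stem 'bone' is /pivɛʃ/; when no front vowel follows this yields [pivɛsɔ].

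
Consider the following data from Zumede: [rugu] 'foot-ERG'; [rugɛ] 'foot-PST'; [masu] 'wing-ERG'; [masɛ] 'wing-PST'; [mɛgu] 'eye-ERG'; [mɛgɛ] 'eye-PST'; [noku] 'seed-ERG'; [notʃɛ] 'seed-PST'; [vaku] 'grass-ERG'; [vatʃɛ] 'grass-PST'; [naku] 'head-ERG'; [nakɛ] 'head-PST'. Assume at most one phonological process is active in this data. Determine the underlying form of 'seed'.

/notʃ/

'seed' shows [k] ~ [tʃ] at the end of the stem ([noku] vs [notʃɛ]).
But 'head' keeps [k] in both environments ([naku], [nakɛ]), so there is no rule changing /k/ to [tʃ] before the PST suffix.
The underlying segment must be /tʃ/; palato-alveolar /tʃ/ becomes [k] when no front vowel follows, yielding [k] there.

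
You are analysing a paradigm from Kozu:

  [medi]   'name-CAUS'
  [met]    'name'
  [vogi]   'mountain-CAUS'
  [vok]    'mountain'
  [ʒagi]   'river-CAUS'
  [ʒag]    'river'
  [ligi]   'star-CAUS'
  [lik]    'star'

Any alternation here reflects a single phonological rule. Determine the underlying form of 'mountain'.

/vok/

In [vogi] and [vok] the final segment of 'mountain' alternates: [g] ~ [k].
But 'river' keeps [g] in both environments ([ʒagi], [ʒag]), so there is no rule changing /g/ to [k] in isolation.
The alternation reflects intervocalic voicing: voiceless stops become voiced between vowels. /k/ is underlying.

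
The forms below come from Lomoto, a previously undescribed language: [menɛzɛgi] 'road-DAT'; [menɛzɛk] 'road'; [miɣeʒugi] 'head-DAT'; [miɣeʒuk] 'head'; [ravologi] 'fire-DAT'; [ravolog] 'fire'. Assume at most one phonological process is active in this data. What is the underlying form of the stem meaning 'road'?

'road' shows [g] ~ [k] at the end of the stem ([menɛzɛgi] vs [menɛzɛk]).
Compare 'fire', with invariant [g] in [ravologi] and [ravolog]: an analysis with underlying /g/ and a rule producing [k] in isolation would wrongly predict alternation here too.
The underlying segment must be /k/; voiceless stops become voiced between vowels, yielding [g] there.

/menɛzɛk/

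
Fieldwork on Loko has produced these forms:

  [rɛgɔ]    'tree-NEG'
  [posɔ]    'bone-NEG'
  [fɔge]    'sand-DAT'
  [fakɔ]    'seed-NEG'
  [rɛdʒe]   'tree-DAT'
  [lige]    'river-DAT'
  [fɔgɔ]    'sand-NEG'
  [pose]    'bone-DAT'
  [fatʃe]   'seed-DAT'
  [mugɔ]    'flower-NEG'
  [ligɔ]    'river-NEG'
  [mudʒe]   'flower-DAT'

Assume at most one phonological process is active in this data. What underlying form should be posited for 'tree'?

'tree' shows [dʒ] ~ [g] at the end of the stem ([rɛdʒe] vs [rɛgɔ]).
But 'river' keeps [g] in both environments ([lige], [ligɔ]), so there is no rule changing /g/ to [dʒ] before the DAT suffix.
The underlying segment must be /dʒ/; palato-alveolar /tʃ/ and /dʒ/ become [k] and [g] when no front vowel follows, yielding [g] there.
Hence 'tree' is /rɛdʒ/ underlyingly.

/rɛdʒ/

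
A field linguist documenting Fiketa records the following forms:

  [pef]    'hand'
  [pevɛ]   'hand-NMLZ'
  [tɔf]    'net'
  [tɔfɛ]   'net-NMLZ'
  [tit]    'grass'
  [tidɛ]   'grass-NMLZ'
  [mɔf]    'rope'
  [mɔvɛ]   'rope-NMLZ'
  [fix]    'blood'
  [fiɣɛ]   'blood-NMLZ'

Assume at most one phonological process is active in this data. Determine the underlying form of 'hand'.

In [pef] and [pevɛ] the final segment of 'hand' alternates: [f] ~ [v].
If /f/ were underlying and a rule turned it into [v] before the NMLZ suffix, 'net' would also alternate; but it has [f] in both [tɔf] and [tɔfɛ].
The underlying segment must be /v/; voiced obstruents become voiceless word-finally, yielding [f] there.
Hence 'hand' is /pev/ underlyingly.

/pev/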